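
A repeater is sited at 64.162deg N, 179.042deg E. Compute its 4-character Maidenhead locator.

RP94

Shift to the Maidenhead origin (180°W, 90°S): lon 359.04, lat 154.16.
Field: lon ⌊359.04/20⌋ = 17 → R; lat ⌊154.16/10⌋ = 15 → P.
Square: lon ⌊19.04/2⌋ = 9; lat ⌊4.16/1⌋ = 4.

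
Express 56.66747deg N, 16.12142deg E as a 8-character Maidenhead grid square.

Shift to the Maidenhead origin (180°W, 90°S): lon 196.12142, lat 146.66747.
Field: 196.12142/20 → 9 → J, 146.66747/10 → 14 → O; chars JO.
Square: 16.12142/2 → 8, 6.66747/1 → 6; chars 86.
Subsquare: 0.12142/0.0833333 → 1 → b, 0.66747/0.0416667 → 16 → q; chars bq.
Extended square: 0.03809/0.00833333 → 4, 0.00080/0.00416667 → 0; chars 40.

JO86bq40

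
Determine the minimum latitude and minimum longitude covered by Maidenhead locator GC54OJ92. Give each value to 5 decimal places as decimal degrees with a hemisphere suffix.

65.61667° S, 48.75833° W

Field G=6, C=2: +6·20° lon, +2·10° lat → SW at lon -60°, lat -70°.
Square 5, 4: +5·2° lon, +4·1° lat → SW at lon -50°, lat -66°.
Subsquare o=14, j=9: +14·0.0833333° lon, +9·0.0416667° lat → SW at lon -48.8333°, lat -65.625°.
Extended square 9, 2: +9·0.00833333° lon, +2·0.00416667° lat → SW at lon -48.7583°, lat -65.6167°.
latitude 65.61667° S, longitude 48.75833° W.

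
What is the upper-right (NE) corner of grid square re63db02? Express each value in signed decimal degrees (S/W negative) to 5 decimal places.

Field R=17, E=4: +17·20° lon, +4·10° lat → SW at lon 160°, lat -50°.
Square 6, 3: +6·2° lon, +3·1° lat → SW at lon 172°, lat -47°.
Subsquare d=3, b=1: +3·0.0833333° lon, +1·0.0416667° lat → SW at lon 172.25°, lat -46.9583°.
Extended square 0, 2: +0·0.00833333° lon, +2·0.00416667° lat → SW at lon 172.25°, lat -46.95°.
Cell spans 0.00833333° lon × 0.00416667° lat. NE corner is SW corner plus one full cell.
latitude -46.94583, longitude 172.25833.

-46.94583, 172.25833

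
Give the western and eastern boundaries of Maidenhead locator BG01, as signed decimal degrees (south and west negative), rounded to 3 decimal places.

-160.000, -158.000

Field B=1, G=6: +1·20° lon, +6·10° lat → SW at lon -160°, lat -30°.
Square 0, 1: +0·2° lon, +1·1° lat → SW at lon -160°, lat -29°.
Cell spans 2° lon × 1° lat.
west -160.000, east -158.000.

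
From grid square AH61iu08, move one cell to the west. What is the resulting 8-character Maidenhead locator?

Longitude extended square 0; −1 → -1, wraps to 9, carry into subsquare.
Longitude subsquare i = 8; −1 → 7 = h.
The latitude characters are unchanged.

AH61hu98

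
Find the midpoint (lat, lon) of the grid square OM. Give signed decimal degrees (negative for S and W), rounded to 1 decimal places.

35.0, 110.0

Field O=14, M=12: +14·20° lon, +12·10° lat → SW at lon 100°, lat 30°.
Cell spans 20° lon × 10° lat. Centre is SW corner plus half of each.
latitude 35.0, longitude 110.0.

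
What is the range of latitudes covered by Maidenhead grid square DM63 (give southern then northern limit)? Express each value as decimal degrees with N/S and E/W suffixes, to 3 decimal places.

Field D=3, M=12: +3·20° lon, +12·10° lat → SW at lon -120°, lat 30°.
Square 6, 3: +6·2° lon, +3·1° lat → SW at lon -108°, lat 33°.
Cell spans 2° lon × 1° lat.
south 33.000° N, north 34.000° N.

33.000° N, 34.000° N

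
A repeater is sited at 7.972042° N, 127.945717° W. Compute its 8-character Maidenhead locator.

Shift to the Maidenhead origin (180°W, 90°S): lon 52.05428, lat 97.97204.
Field: 52.05428/20 → 2 → C, 97.97204/10 → 9 → J; chars CJ.
Square: 12.05428/2 → 6, 7.97204/1 → 7; chars 67.
Subsquare: 0.05428/0.0833333 → 0 → a, 0.97204/0.0416667 → 23 → x; chars ax.
Extended square: 0.05428/0.00833333 → 6, 0.01371/0.00416667 → 3; chars 63.

CJ67ax63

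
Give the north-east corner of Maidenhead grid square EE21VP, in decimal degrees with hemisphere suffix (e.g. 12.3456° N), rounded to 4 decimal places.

48.3333° S, 94.1667° W

Field E=4, E=4: +4·20° lon, +4·10° lat → SW at lon -100°, lat -50°.
Square 2, 1: +2·2° lon, +1·1° lat → SW at lon -96°, lat -49°.
Subsquare v=21, p=15: +21·0.0833333° lon, +15·0.0416667° lat → SW at lon -94.25°, lat -48.375°.
Cell spans 0.0833333° lon × 0.0416667° lat. NE corner is SW corner plus one full cell.
latitude 48.3333° S, longitude 94.1667° W.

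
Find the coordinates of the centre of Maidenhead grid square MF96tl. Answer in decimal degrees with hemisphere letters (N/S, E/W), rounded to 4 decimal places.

Field M=12, F=5: +12·20° lon, +5·10° lat → SW at lon 60°, lat -40°.
Square 9, 6: +9·2° lon, +6·1° lat → SW at lon 78°, lat -34°.
Subsquare t=19, l=11: +19·0.0833333° lon, +11·0.0416667° lat → SW at lon 79.5833°, lat -33.5417°.
Cell spans 0.0833333° lon × 0.0416667° lat. Centre is SW corner plus half of each.
latitude 33.5208° S, longitude 79.6250° E.

33.5208° S, 79.6250° E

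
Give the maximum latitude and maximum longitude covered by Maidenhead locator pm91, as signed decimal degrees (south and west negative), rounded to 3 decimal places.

Field P=15, M=12: +15·20° lon, +12·10° lat → SW at lon 120°, lat 30°.
Square 9, 1: +9·2° lon, +1·1° lat → SW at lon 138°, lat 31°.
Cell spans 2° lon × 1° lat. NE corner is SW corner plus one full cell.
latitude 32.000, longitude 140.000.

32.000, 140.000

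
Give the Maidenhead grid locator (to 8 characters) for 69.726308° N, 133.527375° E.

Shift to the Maidenhead origin (180°W, 90°S): lon 313.52738, lat 159.72631.
Field: 313.52738/20 → 15 → P, 159.72631/10 → 15 → P; chars PP.
Square: 13.52738/2 → 6, 9.72631/1 → 9; chars 69.
Subsquare: 1.52738/0.0833333 → 18 → s, 0.72631/0.0416667 → 17 → r; chars sr.
Extended square: 0.02738/0.00833333 → 3, 0.01797/0.00416667 → 4; chars 34.

PP69sr34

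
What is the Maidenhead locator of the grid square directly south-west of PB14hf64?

PB14hf53

Longitude extended square 6; −1 → 5.
Latitude extended square 4; −1 → 3.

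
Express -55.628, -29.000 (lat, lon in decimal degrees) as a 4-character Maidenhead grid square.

Offset from 180°W / 90°S: lon 151.00°, lat 34.37°.
Field: 151.00/20 → 7 → H, 34.37/10 → 3 → D; chars HD.
Square: 11.00/2 → 5, 4.37/1 → 4; chars 54.

HD54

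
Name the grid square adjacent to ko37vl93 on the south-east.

KO37wl02

Longitude extended square 9; +1 → 10, wraps to 0, carry into subsquare.
Longitude subsquare v = 21; +1 → 22 = w.
Latitude extended square 3; −1 → 2.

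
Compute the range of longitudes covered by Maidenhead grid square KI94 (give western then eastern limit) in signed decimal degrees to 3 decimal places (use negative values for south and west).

38.000, 40.000

Field K=10, I=8: +10·20° lon, +8·10° lat → SW at lon 20°, lat -10°.
Square 9, 4: +9·2° lon, +4·1° lat → SW at lon 38°, lat -6°.
Cell spans 2° lon × 1° lat.
west 38.000, east 40.000.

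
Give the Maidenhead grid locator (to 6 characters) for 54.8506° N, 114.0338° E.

OO74au

Offset from 180°W / 90°S: lon 294.0338°, lat 144.8506°.
Field: lon ⌊294.0338/20⌋ = 14 → O; lat ⌊144.8506/10⌋ = 14 → O.
Square: lon ⌊14.0338/2⌋ = 7; lat ⌊4.8506/1⌋ = 4.
Subsquare: lon ⌊0.0338/0.0833333⌋ = 0 → a; lat ⌊0.8506/0.0416667⌋ = 20 → u.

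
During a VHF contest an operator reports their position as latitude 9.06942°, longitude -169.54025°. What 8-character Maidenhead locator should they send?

AJ59fb56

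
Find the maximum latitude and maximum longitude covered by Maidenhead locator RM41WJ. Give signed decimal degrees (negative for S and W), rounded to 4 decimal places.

31.4167, 169.9167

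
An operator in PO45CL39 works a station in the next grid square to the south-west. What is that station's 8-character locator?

PO45cl28

Longitude extended square 3; −1 → 2.
Latitude extended square 9; −1 → 8.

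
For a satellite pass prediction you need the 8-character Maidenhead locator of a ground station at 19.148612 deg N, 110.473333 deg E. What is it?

OK59fd65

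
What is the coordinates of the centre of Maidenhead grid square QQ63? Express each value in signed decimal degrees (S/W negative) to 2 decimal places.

73.50, 153.00

Field Q=16, Q=16: +16·20° lon, +16·10° lat → SW at lon 140°, lat 70°.
Square 6, 3: +6·2° lon, +3·1° lat → SW at lon 152°, lat 73°.
Cell spans 2° lon × 1° lat. Centre is SW corner plus half of each.
latitude 73.50, longitude 153.00.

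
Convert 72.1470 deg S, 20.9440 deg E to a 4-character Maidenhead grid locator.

Offset from 180°W / 90°S: lon 200.94°, lat 17.85°.
Field: lon ⌊200.94/20⌋ = 10 → K; lat ⌊17.85/10⌋ = 1 → B.
Square: lon ⌊0.94/2⌋ = 0; lat ⌊7.85/1⌋ = 7.

KB07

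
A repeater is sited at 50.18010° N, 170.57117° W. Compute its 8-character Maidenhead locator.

AO40re13

Shift to the Maidenhead origin (180°W, 90°S): lon 9.42883, lat 140.18010.
Field: 9.42883/20 → 0 → A, 140.18010/10 → 14 → O; chars AO.
Square: 9.42883/2 → 4, 0.18010/1 → 0; chars 40.
Subsquare: 1.42883/0.0833333 → 17 → r, 0.18010/0.0416667 → 4 → e; chars re.
Extended square: 0.01216/0.00833333 → 1, 0.01343/0.00416667 → 3; chars 13.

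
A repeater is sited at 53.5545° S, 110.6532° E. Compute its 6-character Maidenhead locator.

OD56hk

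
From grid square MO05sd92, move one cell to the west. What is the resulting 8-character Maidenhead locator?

MO05sd82

Longitude extended square 9; −1 → 8.
The latitude characters are unchanged.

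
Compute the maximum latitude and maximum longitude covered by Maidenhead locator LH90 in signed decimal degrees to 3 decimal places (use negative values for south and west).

-19.000, 60.000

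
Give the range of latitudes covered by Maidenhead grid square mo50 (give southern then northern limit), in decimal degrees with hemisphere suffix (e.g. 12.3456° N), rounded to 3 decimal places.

50.000° N, 51.000° N

Field M=12, O=14: +12·20° lon, +14·10° lat → SW at lon 60°, lat 50°.
Square 5, 0: +5·2° lon, +0·1° lat → SW at lon 70°, lat 50°.
Cell spans 2° lon × 1° lat.
south 50.000° N, north 51.000° N.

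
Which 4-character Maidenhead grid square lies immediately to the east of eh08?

Longitude square 0; +1 → 1.
The latitude characters are unchanged.

EH18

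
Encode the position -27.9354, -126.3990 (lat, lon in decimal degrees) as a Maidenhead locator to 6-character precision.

CG62tb

Add 180° to longitude and 90° to latitude: 53.6010, 62.0646.
Field: lon ⌊53.6010/20⌋ = 2 → C; lat ⌊62.0646/10⌋ = 6 → G.
Square: lon ⌊13.6010/2⌋ = 6; lat ⌊2.0646/1⌋ = 2.
Subsquare: lon ⌊1.6010/0.0833333⌋ = 19 → t; lat ⌊0.0646/0.0416667⌋ = 1 → b.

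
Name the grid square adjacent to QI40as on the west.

QI30xs

Longitude subsquare a = 0; −1 → -1, wraps to 23 = x, carry into square.
Longitude square 4; −1 → 3.
The latitude characters are unchanged.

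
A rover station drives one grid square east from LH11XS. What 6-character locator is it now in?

LH21as

Longitude subsquare x = 23; +1 → 24, wraps to 0 = a, carry into square.
Longitude square 1; +1 → 2.
The latitude characters are unchanged.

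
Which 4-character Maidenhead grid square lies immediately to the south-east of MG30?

MF49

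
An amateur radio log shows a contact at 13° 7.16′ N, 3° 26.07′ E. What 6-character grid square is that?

JK13rc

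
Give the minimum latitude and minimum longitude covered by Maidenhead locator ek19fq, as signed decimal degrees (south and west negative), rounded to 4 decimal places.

Field E=4, K=10: +4·20° lon, +10·10° lat → SW at lon -100°, lat 10°.
Square 1, 9: +1·2° lon, +9·1° lat → SW at lon -98°, lat 19°.
Subsquare f=5, q=16: +5·0.0833333° lon, +16·0.0416667° lat → SW at lon -97.5833°, lat 19.6667°.
latitude 19.6667, longitude -97.5833.

19.6667, -97.5833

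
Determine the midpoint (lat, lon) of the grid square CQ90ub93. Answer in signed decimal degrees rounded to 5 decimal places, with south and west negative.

70.05625, -120.25417

Field C=2, Q=16: +2·20° lon, +16·10° lat → SW at lon -140°, lat 70°.
Square 9, 0: +9·2° lon, +0·1° lat → SW at lon -122°, lat 70°.
Subsquare u=20, b=1: +20·0.0833333° lon, +1·0.0416667° lat → SW at lon -120.333°, lat 70.0417°.
Extended square 9, 3: +9·0.00833333° lon, +3·0.00416667° lat → SW at lon -120.258°, lat 70.0542°.
Cell spans 0.00833333° lon × 0.00416667° lat. Centre is SW corner plus half of each.
latitude 70.05625, longitude -120.25417.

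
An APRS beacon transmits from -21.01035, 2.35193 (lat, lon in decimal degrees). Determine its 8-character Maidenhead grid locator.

JG18ex27

Add 180° to longitude and 90° to latitude: 182.35193, 68.98965.
Field (20°×10°, letters A–R): lon ⌊182.35193/20⌋ = 9 → J; lat ⌊68.98965/10⌋ = 6 → G.
Square (2°×1°, digits 0–9): lon ⌊2.35193/2⌋ = 1; lat ⌊8.98965/1⌋ = 8.
Subsquare (5′×2.5′, letters a–x): lon ⌊0.35193/0.0833333⌋ = 4 → e; lat ⌊0.98965/0.0416667⌋ = 23 → x.
Extended square (30″×15″, digits 0–9): lon ⌊0.01860/0.00833333⌋ = 2; lat ⌊0.03132/0.00416667⌋ = 7.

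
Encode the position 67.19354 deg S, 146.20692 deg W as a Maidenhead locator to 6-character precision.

Offset from 180°W / 90°S: lon 33.7931°, lat 22.8065°.
Field (20°×10°, letters A–R): 33.7931/20 → 1 → B, 22.8065/10 → 2 → C; chars BC.
Square (2°×1°, digits 0–9): 13.7931/2 → 6, 2.8065/1 → 2; chars 62.
Subsquare (5′×2.5′, letters a–x): 1.7931/0.0833333 → 21 → v, 0.8065/0.0416667 → 19 → t; chars vt.

BC62vt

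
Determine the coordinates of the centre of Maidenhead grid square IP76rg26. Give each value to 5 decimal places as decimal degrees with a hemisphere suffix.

66.27708° N, 4.56250° W

Field I=8, P=15: +8·20° lon, +15·10° lat → SW at lon -20°, lat 60°.
Square 7, 6: +7·2° lon, +6·1° lat → SW at lon -6°, lat 66°.
Subsquare r=17, g=6: +17·0.0833333° lon, +6·0.0416667° lat → SW at lon -4.58333°, lat 66.25°.
Extended square 2, 6: +2·0.00833333° lon, +6·0.00416667° lat → SW at lon -4.56667°, lat 66.275°.
Cell spans 0.00833333° lon × 0.00416667° lat. Centre is SW corner plus half of each.
latitude 66.27708° N, longitude 4.56250° W.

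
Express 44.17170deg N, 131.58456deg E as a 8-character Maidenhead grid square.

Shift to the Maidenhead origin (180°W, 90°S): lon 311.58456, lat 134.17170.
Field: lon ⌊311.58456/20⌋ = 15 → P; lat ⌊134.17170/10⌋ = 13 → N.
Square: lon ⌊11.58456/2⌋ = 5; lat ⌊4.17170/1⌋ = 4.
Subsquare: lon ⌊1.58456/0.0833333⌋ = 19 → t; lat ⌊0.17170/0.0416667⌋ = 4 → e.
Extended square: lon ⌊0.00123/0.00833333⌋ = 0; lat ⌊0.00503/0.00416667⌋ = 1.

PN54te01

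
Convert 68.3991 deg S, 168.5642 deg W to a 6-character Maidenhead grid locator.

AC51ro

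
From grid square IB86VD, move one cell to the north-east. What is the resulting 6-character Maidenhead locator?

IB86we

Longitude subsquare v = 21; +1 → 22 = w.
Latitude subsquare d = 3; +1 → 4 = e.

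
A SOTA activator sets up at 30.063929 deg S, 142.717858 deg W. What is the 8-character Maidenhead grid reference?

BF89pw34

Shift to the Maidenhead origin (180°W, 90°S): lon 37.28214, lat 59.93607.
Field: lon ⌊37.28214/20⌋ = 1 → B; lat ⌊59.93607/10⌋ = 5 → F.
Square: lon ⌊17.28214/2⌋ = 8; lat ⌊9.93607/1⌋ = 9.
Subsquare: lon ⌊1.28214/0.0833333⌋ = 15 → p; lat ⌊0.93607/0.0416667⌋ = 22 → w.
Extended square: lon ⌊0.03214/0.00833333⌋ = 3; lat ⌊0.01940/0.00416667⌋ = 4.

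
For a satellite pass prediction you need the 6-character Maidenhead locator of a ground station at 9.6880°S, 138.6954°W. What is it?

CI00ph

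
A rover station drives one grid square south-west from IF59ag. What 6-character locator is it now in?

Longitude subsquare a = 0; −1 → -1, wraps to 23 = x, carry into square.
Longitude square 5; −1 → 4.
Latitude subsquare g = 6; −1 → 5 = f.

IF49xf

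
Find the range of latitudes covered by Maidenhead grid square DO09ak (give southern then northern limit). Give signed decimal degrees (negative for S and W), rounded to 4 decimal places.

Field D=3, O=14: +3·20° lon, +14·10° lat → SW at lon -120°, lat 50°.
Square 0, 9: +0·2° lon, +9·1° lat → SW at lon -120°, lat 59°.
Subsquare a=0, k=10: +0·0.0833333° lon, +10·0.0416667° lat → SW at lon -120°, lat 59.4167°.
Cell spans 0.0833333° lon × 0.0416667° lat.
south 59.4167, north 59.4583.

59.4167, 59.4583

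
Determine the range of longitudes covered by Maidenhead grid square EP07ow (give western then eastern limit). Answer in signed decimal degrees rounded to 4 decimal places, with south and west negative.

-98.8333, -98.7500

Field E=4, P=15: +4·20° lon, +15·10° lat → SW at lon -100°, lat 60°.
Square 0, 7: +0·2° lon, +7·1° lat → SW at lon -100°, lat 67°.
Subsquare o=14, w=22: +14·0.0833333° lon, +22·0.0416667° lat → SW at lon -98.8333°, lat 67.9167°.
Cell spans 0.0833333° lon × 0.0416667° lat.
west -98.8333, east -98.7500.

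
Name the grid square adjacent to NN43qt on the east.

Longitude subsquare q = 16; +1 → 17 = r.
The latitude characters are unchanged.

NN43rt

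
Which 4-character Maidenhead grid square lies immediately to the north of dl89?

DM80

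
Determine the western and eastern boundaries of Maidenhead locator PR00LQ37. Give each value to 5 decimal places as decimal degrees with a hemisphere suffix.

120.94167° E, 120.95000° E

Field P=15, R=17: +15·20° lon, +17·10° lat → SW at lon 120°, lat 80°.
Square 0, 0: +0·2° lon, +0·1° lat → SW at lon 120°, lat 80°.
Subsquare l=11, q=16: +11·0.0833333° lon, +16·0.0416667° lat → SW at lon 120.917°, lat 80.6667°.
Extended square 3, 7: +3·0.00833333° lon, +7·0.00416667° lat → SW at lon 120.942°, lat 80.6958°.
Cell spans 0.00833333° lon × 0.00416667° lat.
west 120.94167° E, east 120.95000° E.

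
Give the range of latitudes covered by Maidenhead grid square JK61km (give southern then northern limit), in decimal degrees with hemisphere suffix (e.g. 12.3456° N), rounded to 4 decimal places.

11.5000° N, 11.5417° N

Field J=9, K=10: +9·20° lon, +10·10° lat → SW at lon 0°, lat 10°.
Square 6, 1: +6·2° lon, +1·1° lat → SW at lon 12°, lat 11°.
Subsquare k=10, m=12: +10·0.0833333° lon, +12·0.0416667° lat → SW at lon 12.8333°, lat 11.5°.
Cell spans 0.0833333° lon × 0.0416667° lat.
south 11.5000° N, north 11.5417° N.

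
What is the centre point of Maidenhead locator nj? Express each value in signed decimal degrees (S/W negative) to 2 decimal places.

Field N=13, J=9: +13·20° lon, +9·10° lat → SW at lon 80°, lat 0°.
Cell spans 20° lon × 10° lat. Centre is SW corner plus half of each.
latitude 5.00, longitude 90.00.

5.00, 90.00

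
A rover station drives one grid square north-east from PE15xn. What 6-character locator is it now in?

PE25ao

Longitude subsquare x = 23; +1 → 24, wraps to 0 = a, carry into square.
Longitude square 1; +1 → 2.
Latitude subsquare n = 13; +1 → 14 = o.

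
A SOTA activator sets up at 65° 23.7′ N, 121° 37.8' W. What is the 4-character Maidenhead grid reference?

CP95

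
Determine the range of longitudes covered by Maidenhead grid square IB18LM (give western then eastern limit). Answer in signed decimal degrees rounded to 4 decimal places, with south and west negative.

Field I=8, B=1: +8·20° lon, +1·10° lat → SW at lon -20°, lat -80°.
Square 1, 8: +1·2° lon, +8·1° lat → SW at lon -18°, lat -72°.
Subsquare l=11, m=12: +11·0.0833333° lon, +12·0.0416667° lat → SW at lon -17.0833°, lat -71.5°.
Cell spans 0.0833333° lon × 0.0416667° lat.
west -17.0833, east -17.0000.

-17.0833, -17.0000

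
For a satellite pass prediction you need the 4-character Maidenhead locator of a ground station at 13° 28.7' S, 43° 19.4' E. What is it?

LH16

Shift to the Maidenhead origin (180°W, 90°S): lon 223.32, lat 76.52.
Field (20°×10°, letters A–R): 223.32/20 → 11 → L, 76.52/10 → 7 → H; chars LH.
Square (2°×1°, digits 0–9): 3.32/2 → 1, 6.52/1 → 6; chars 16.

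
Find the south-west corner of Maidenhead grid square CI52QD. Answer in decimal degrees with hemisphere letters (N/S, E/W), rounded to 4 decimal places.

7.8750° S, 128.6667° W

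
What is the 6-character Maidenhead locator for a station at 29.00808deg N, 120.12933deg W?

CL99wa

Add 180° to longitude and 90° to latitude: 59.8707, 119.0081.
Field: 59.8707/20 → 2 → C, 119.0081/10 → 11 → L; chars CL.
Square: 19.8707/2 → 9, 9.0081/1 → 9; chars 99.
Subsquare: 1.8707/0.0833333 → 22 → w, 0.0081/0.0416667 → 0 → a; chars wa.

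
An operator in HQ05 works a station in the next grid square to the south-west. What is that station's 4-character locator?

GQ94

Longitude square 0; −1 → -1, wraps to 9, carry into field.
Longitude field H = 7; −1 → 6 = G.
Latitude square 5; −1 → 4.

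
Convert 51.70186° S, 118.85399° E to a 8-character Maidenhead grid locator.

Offset from 180°W / 90°S: lon 298.85399°, lat 38.29814°.
Field: lon ⌊298.85399/20⌋ = 14 → O; lat ⌊38.29814/10⌋ = 3 → D.
Square: lon ⌊18.85399/2⌋ = 9; lat ⌊8.29814/1⌋ = 8.
Subsquare: lon ⌊0.85399/0.0833333⌋ = 10 → k; lat ⌊0.29814/0.0416667⌋ = 7 → h.
Extended square: lon ⌊0.02066/0.00833333⌋ = 2; lat ⌊0.00647/0.00416667⌋ = 1.

OD98kh21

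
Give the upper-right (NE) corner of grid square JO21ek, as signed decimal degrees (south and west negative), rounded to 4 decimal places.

Field J=9, O=14: +9·20° lon, +14·10° lat → SW at lon 0°, lat 50°.
Square 2, 1: +2·2° lon, +1·1° lat → SW at lon 4°, lat 51°.
Subsquare e=4, k=10: +4·0.0833333° lon, +10·0.0416667° lat → SW at lon 4.33333°, lat 51.4167°.
Cell spans 0.0833333° lon × 0.0416667° lat. NE corner is SW corner plus one full cell.
latitude 51.4583, longitude 4.4167.

51.4583, 4.4167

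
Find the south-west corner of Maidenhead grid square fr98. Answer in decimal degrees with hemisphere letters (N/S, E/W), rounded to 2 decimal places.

Field F=5, R=17: +5·20° lon, +17·10° lat → SW at lon -80°, lat 80°.
Square 9, 8: +9·2° lon, +8·1° lat → SW at lon -62°, lat 88°.
latitude 88.00° N, longitude 62.00° W.

88.00° N, 62.00° W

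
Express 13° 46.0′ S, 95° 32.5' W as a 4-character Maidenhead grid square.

Offset from 180°W / 90°S: lon 84.46°, lat 76.23°.
Field: lon ⌊84.46/20⌋ = 4 → E; lat ⌊76.23/10⌋ = 7 → H.
Square: lon ⌊4.46/2⌋ = 2; lat ⌊6.23/1⌋ = 6.

EH26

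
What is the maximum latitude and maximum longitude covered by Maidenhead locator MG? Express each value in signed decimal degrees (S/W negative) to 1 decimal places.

-20.0, 80.0

Field M=12, G=6: +12·20° lon, +6·10° lat → SW at lon 60°, lat -30°.
Cell spans 20° lon × 10° lat. NE corner is SW corner plus one full cell.
latitude -20.0, longitude 80.0.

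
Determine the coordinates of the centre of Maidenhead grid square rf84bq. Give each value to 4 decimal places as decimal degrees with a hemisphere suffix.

Field R=17, F=5: +17·20° lon, +5·10° lat → SW at lon 160°, lat -40°.
Square 8, 4: +8·2° lon, +4·1° lat → SW at lon 176°, lat -36°.
Subsquare b=1, q=16: +1·0.0833333° lon, +16·0.0416667° lat → SW at lon 176.083°, lat -35.3333°.
Cell spans 0.0833333° lon × 0.0416667° lat. Centre is SW corner plus half of each.
latitude 35.3125° S, longitude 176.1250° E.

35.3125° S, 176.1250° E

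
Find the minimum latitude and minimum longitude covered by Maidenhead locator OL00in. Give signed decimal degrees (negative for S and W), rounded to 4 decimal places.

20.5417, 100.6667

Field O=14, L=11: +14·20° lon, +11·10° lat → SW at lon 100°, lat 20°.
Square 0, 0: +0·2° lon, +0·1° lat → SW at lon 100°, lat 20°.
Subsquare i=8, n=13: +8·0.0833333° lon, +13·0.0416667° lat → SW at lon 100.667°, lat 20.5417°.
latitude 20.5417, longitude 100.6667.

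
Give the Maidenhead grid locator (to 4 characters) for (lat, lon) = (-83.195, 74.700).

MA76

Shift to the Maidenhead origin (180°W, 90°S): lon 254.70, lat 6.81.
Field: 254.70/20 → 12 → M, 6.81/10 → 0 → A; chars MA.
Square: 14.70/2 → 7, 6.81/1 → 6; chars 76.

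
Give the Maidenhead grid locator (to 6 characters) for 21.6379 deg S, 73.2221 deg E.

MG68oi

Shift to the Maidenhead origin (180°W, 90°S): lon 253.2221, lat 68.3621.
Field (20°×10°, letters A–R): 253.2221/20 → 12 → M, 68.3621/10 → 6 → G; chars MG.
Square (2°×1°, digits 0–9): 13.2221/2 → 6, 8.3621/1 → 8; chars 68.
Subsquare (5′×2.5′, letters a–x): 1.2221/0.0833333 → 14 → o, 0.3621/0.0416667 → 8 → i; chars oi.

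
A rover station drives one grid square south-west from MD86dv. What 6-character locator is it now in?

Longitude subsquare d = 3; −1 → 2 = c.
Latitude subsquare v = 21; −1 → 20 = u.

MD86cu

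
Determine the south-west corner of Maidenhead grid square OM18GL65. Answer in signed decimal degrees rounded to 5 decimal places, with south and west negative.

38.47917, 102.55000

Field O=14, M=12: +14·20° lon, +12·10° lat → SW at lon 100°, lat 30°.
Square 1, 8: +1·2° lon, +8·1° lat → SW at lon 102°, lat 38°.
Subsquare g=6, l=11: +6·0.0833333° lon, +11·0.0416667° lat → SW at lon 102.5°, lat 38.4583°.
Extended square 6, 5: +6·0.00833333° lon, +5·0.00416667° lat → SW at lon 102.55°, lat 38.4792°.
latitude 38.47917, longitude 102.55000.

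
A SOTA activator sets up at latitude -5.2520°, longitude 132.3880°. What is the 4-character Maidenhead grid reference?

Add 180° to longitude and 90° to latitude: 312.39, 84.75.
Field: lon ⌊312.39/20⌋ = 15 → P; lat ⌊84.75/10⌋ = 8 → I.
Square: lon ⌊12.39/2⌋ = 6; lat ⌊4.75/1⌋ = 4.

PI64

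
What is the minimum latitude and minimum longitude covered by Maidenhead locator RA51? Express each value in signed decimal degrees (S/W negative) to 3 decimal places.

-89.000, 170.000

Field R=17, A=0: +17·20° lon, +0·10° lat → SW at lon 160°, lat -90°.
Square 5, 1: +5·2° lon, +1·1° lat → SW at lon 170°, lat -89°.
latitude -89.000, longitude 170.000.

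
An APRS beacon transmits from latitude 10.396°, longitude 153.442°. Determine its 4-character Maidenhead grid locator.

QK60

Add 180° to longitude and 90° to latitude: 333.44, 100.40.
Field (20°×10°, letters A–R): 333.44/20 → 16 → Q, 100.40/10 → 10 → K; chars QK.
Square (2°×1°, digits 0–9): 13.44/2 → 6, 0.40/1 → 0; chars 60.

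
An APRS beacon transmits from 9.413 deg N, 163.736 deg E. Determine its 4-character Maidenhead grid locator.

RJ19

Add 180° to longitude and 90° to latitude: 343.74, 99.41.
Field (20°×10°, letters A–R): lon ⌊343.74/20⌋ = 17 → R; lat ⌊99.41/10⌋ = 9 → J.
Square (2°×1°, digits 0–9): lon ⌊3.74/2⌋ = 1; lat ⌊9.41/1⌋ = 9.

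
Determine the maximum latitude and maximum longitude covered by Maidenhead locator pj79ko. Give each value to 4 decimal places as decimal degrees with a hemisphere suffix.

Field P=15, J=9: +15·20° lon, +9·10° lat → SW at lon 120°, lat 0°.
Square 7, 9: +7·2° lon, +9·1° lat → SW at lon 134°, lat 9°.
Subsquare k=10, o=14: +10·0.0833333° lon, +14·0.0416667° lat → SW at lon 134.833°, lat 9.58333°.
Cell spans 0.0833333° lon × 0.0416667° lat. NE corner is SW corner plus one full cell.
latitude 9.6250° N, longitude 134.9167° E.

9.6250° N, 134.9167° E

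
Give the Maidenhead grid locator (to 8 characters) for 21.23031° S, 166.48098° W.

AG68ss24

Add 180° to longitude and 90° to latitude: 13.51902, 68.76969.
Field (20°×10°, letters A–R): lon ⌊13.51902/20⌋ = 0 → A; lat ⌊68.76969/10⌋ = 6 → G.
Square (2°×1°, digits 0–9): lon ⌊13.51902/2⌋ = 6; lat ⌊8.76969/1⌋ = 8.
Subsquare (5′×2.5′, letters a–x): lon ⌊1.51902/0.0833333⌋ = 18 → s; lat ⌊0.76969/0.0416667⌋ = 18 → s.
Extended square (30″×15″, digits 0–9): lon ⌊0.01902/0.00833333⌋ = 2; lat ⌊0.01969/0.00416667⌋ = 4.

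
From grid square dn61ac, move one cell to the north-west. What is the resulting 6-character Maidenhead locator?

Longitude subsquare a = 0; −1 → -1, wraps to 23 = x, carry into square.
Longitude square 6; −1 → 5.
Latitude subsquare c = 2; +1 → 3 = d.

DN51xd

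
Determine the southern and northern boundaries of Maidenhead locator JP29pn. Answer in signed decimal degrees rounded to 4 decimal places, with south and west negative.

69.5417, 69.5833

Field J=9, P=15: +9·20° lon, +15·10° lat → SW at lon 0°, lat 60°.
Square 2, 9: +2·2° lon, +9·1° lat → SW at lon 4°, lat 69°.
Subsquare p=15, n=13: +15·0.0833333° lon, +13·0.0416667° lat → SW at lon 5.25°, lat 69.5417°.
Cell spans 0.0833333° lon × 0.0416667° lat.
south 69.5417, north 69.5833.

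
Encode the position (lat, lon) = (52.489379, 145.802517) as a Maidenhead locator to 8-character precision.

Shift to the Maidenhead origin (180°W, 90°S): lon 325.80252, lat 142.48938.
Field: lon ⌊325.80252/20⌋ = 16 → Q; lat ⌊142.48938/10⌋ = 14 → O.
Square: lon ⌊5.80252/2⌋ = 2; lat ⌊2.48938/1⌋ = 2.
Subsquare: lon ⌊1.80252/0.0833333⌋ = 21 → v; lat ⌊0.48938/0.0416667⌋ = 11 → l.
Extended square: lon ⌊0.05252/0.00833333⌋ = 6; lat ⌊0.03105/0.00416667⌋ = 7.

QO22vl67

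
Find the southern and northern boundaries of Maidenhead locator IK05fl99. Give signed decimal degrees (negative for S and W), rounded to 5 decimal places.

15.49583, 15.50000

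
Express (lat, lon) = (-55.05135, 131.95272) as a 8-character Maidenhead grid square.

Add 180° to longitude and 90° to latitude: 311.95272, 34.94865.
Field: 311.95272/20 → 15 → P, 34.94865/10 → 3 → D; chars PD.
Square: 11.95272/2 → 5, 4.94865/1 → 4; chars 54.
Subsquare: 1.95272/0.0833333 → 23 → x, 0.94865/0.0416667 → 22 → w; chars xw.
Extended square: 0.03605/0.00833333 → 4, 0.03198/0.00416667 → 7; chars 47.

PD54xw47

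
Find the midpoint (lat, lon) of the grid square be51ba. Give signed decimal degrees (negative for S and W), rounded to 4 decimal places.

Field B=1, E=4: +1·20° lon, +4·10° lat → SW at lon -160°, lat -50°.
Square 5, 1: +5·2° lon, +1·1° lat → SW at lon -150°, lat -49°.
Subsquare b=1, a=0: +1·0.0833333° lon, +0·0.0416667° lat → SW at lon -149.917°, lat -49°.
Cell spans 0.0833333° lon × 0.0416667° lat. Centre is SW corner plus half of each.
latitude -48.9792, longitude -149.8750.

-48.9792, -149.8750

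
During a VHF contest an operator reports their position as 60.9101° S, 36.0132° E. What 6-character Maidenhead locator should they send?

KC89ac

Shift to the Maidenhead origin (180°W, 90°S): lon 216.0132, lat 29.0899.
Field: lon ⌊216.0132/20⌋ = 10 → K; lat ⌊29.0899/10⌋ = 2 → C.
Square: lon ⌊16.0132/2⌋ = 8; lat ⌊9.0899/1⌋ = 9.
Subsquare: lon ⌊0.0132/0.0833333⌋ = 0 → a; lat ⌊0.0899/0.0416667⌋ = 2 → c.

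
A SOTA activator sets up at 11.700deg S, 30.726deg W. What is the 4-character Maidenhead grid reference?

HH48

Offset from 180°W / 90°S: lon 149.27°, lat 78.30°.
Field: lon ⌊149.27/20⌋ = 7 → H; lat ⌊78.30/10⌋ = 7 → H.
Square: lon ⌊9.27/2⌋ = 4; lat ⌊8.30/1⌋ = 8.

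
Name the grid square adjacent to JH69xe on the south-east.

Longitude subsquare x = 23; +1 → 24, wraps to 0 = a, carry into square.
Longitude square 6; +1 → 7.
Latitude subsquare e = 4; −1 → 3 = d.

JH79ad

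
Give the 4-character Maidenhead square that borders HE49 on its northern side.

Latitude square 9; +1 → 10, wraps to 0, carry into field.
Latitude field E = 4; +1 → 5 = F.
The longitude characters are unchanged.

HF40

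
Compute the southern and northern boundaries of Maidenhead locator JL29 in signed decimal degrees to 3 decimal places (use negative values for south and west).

29.000, 30.000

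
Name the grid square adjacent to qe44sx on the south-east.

QE44tw

Longitude subsquare s = 18; +1 → 19 = t.
Latitude subsquare x = 23; −1 → 22 = w.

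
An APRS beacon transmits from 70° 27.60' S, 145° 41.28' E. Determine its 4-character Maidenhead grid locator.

Offset from 180°W / 90°S: lon 325.69°, lat 19.54°.
Field: 325.69/20 → 16 → Q, 19.54/10 → 1 → B; chars QB.
Square: 5.69/2 → 2, 9.54/1 → 9; chars 29.

QB29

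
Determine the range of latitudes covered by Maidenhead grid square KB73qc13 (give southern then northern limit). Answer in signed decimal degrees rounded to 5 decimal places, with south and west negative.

Field K=10, B=1: +10·20° lon, +1·10° lat → SW at lon 20°, lat -80°.
Square 7, 3: +7·2° lon, +3·1° lat → SW at lon 34°, lat -77°.
Subsquare q=16, c=2: +16·0.0833333° lon, +2·0.0416667° lat → SW at lon 35.3333°, lat -76.9167°.
Extended square 1, 3: +1·0.00833333° lon, +3·0.00416667° lat → SW at lon 35.3417°, lat -76.9042°.
Cell spans 0.00833333° lon × 0.00416667° lat.
south -76.90417, north -76.90000.

-76.90417, -76.90000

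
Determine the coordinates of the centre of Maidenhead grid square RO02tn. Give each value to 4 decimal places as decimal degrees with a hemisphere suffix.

Field R=17, O=14: +17·20° lon, +14·10° lat → SW at lon 160°, lat 50°.
Square 0, 2: +0·2° lon, +2·1° lat → SW at lon 160°, lat 52°.
Subsquare t=19, n=13: +19·0.0833333° lon, +13·0.0416667° lat → SW at lon 161.583°, lat 52.5417°.
Cell spans 0.0833333° lon × 0.0416667° lat. Centre is SW corner plus half of each.
latitude 52.5625° N, longitude 161.6250° E.

52.5625° N, 161.6250° E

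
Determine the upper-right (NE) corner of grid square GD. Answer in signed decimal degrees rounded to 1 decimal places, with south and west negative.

-50.0, -40.0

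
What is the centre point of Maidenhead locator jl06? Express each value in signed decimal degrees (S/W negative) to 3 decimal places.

Field J=9, L=11: +9·20° lon, +11·10° lat → SW at lon 0°, lat 20°.
Square 0, 6: +0·2° lon, +6·1° lat → SW at lon 0°, lat 26°.
Cell spans 2° lon × 1° lat. Centre is SW corner plus half of each.
latitude 26.500, longitude 1.000.

26.500, 1.000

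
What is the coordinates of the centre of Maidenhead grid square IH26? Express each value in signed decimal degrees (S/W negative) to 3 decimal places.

-13.500, -15.000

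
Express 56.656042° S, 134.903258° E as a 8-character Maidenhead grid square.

PD73ki82

Shift to the Maidenhead origin (180°W, 90°S): lon 314.90326, lat 33.34396.
Field (20°×10°, letters A–R): 314.90326/20 → 15 → P, 33.34396/10 → 3 → D; chars PD.
Square (2°×1°, digits 0–9): 14.90326/2 → 7, 3.34396/1 → 3; chars 73.
Subsquare (5′×2.5′, letters a–x): 0.90326/0.0833333 → 10 → k, 0.34396/0.0416667 → 8 → i; chars ki.
Extended square (30″×15″, digits 0–9): 0.06992/0.00833333 → 8, 0.01062/0.00416667 → 2; chars 82.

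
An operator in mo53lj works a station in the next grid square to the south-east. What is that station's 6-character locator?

Longitude subsquare l = 11; +1 → 12 = m.
Latitude subsquare j = 9; −1 → 8 = i.

MO53mi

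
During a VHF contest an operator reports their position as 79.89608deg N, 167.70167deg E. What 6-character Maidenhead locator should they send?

Add 180° to longitude and 90° to latitude: 347.7017, 169.8961.
Field: lon ⌊347.7017/20⌋ = 17 → R; lat ⌊169.8961/10⌋ = 16 → Q.
Square: lon ⌊7.7017/2⌋ = 3; lat ⌊9.8961/1⌋ = 9.
Subsquare: lon ⌊1.7017/0.0833333⌋ = 20 → u; lat ⌊0.8961/0.0416667⌋ = 21 → v.

RQ39uv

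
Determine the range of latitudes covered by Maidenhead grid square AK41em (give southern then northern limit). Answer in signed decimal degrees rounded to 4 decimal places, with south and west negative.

Field A=0, K=10: +0·20° lon, +10·10° lat → SW at lon -180°, lat 10°.
Square 4, 1: +4·2° lon, +1·1° lat → SW at lon -172°, lat 11°.
Subsquare e=4, m=12: +4·0.0833333° lon, +12·0.0416667° lat → SW at lon -171.667°, lat 11.5°.
Cell spans 0.0833333° lon × 0.0416667° lat.
south 11.5000, north 11.5417.

11.5000, 11.5417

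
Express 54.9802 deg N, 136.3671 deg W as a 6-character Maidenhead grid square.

Shift to the Maidenhead origin (180°W, 90°S): lon 43.6329, lat 144.9802.
Field: 43.6329/20 → 2 → C, 144.9802/10 → 14 → O; chars CO.
Square: 3.6329/2 → 1, 4.9802/1 → 4; chars 14.
Subsquare: 1.6329/0.0833333 → 19 → t, 0.9802/0.0416667 → 23 → x; chars tx.

CO14tx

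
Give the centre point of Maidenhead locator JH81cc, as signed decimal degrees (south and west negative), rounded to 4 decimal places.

Field J=9, H=7: +9·20° lon, +7·10° lat → SW at lon 0°, lat -20°.
Square 8, 1: +8·2° lon, +1·1° lat → SW at lon 16°, lat -19°.
Subsquare c=2, c=2: +2·0.0833333° lon, +2·0.0416667° lat → SW at lon 16.1667°, lat -18.9167°.
Cell spans 0.0833333° lon × 0.0416667° lat. Centre is SW corner plus half of each.
latitude -18.8958, longitude 16.2083.

-18.8958, 16.2083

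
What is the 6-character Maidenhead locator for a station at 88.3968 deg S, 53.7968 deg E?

Offset from 180°W / 90°S: lon 233.7968°, lat 1.6032°.
Field (20°×10°, letters A–R): 233.7968/20 → 11 → L, 1.6032/10 → 0 → A; chars LA.
Square (2°×1°, digits 0–9): 13.7968/2 → 6, 1.6032/1 → 1; chars 61.
Subsquare (5′×2.5′, letters a–x): 1.7968/0.0833333 → 21 → v, 0.6032/0.0416667 → 14 → o; chars vo.

LA61vo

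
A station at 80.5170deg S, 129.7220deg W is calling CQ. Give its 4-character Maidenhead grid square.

CA59

Offset from 180°W / 90°S: lon 50.28°, lat 9.48°.
Field: 50.28/20 → 2 → C, 9.48/10 → 0 → A; chars CA.
Square: 10.28/2 → 5, 9.48/1 → 9; chars 59.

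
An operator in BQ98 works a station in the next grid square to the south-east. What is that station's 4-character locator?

Longitude square 9; +1 → 10, wraps to 0, carry into field.
Longitude field B = 1; +1 → 2 = C.
Latitude square 8; −1 → 7.

CQ07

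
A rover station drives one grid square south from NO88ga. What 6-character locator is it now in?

NO87gx

Latitude subsquare a = 0; −1 → -1, wraps to 23 = x, carry into square.
Latitude square 8; −1 → 7.
The longitude characters are unchanged.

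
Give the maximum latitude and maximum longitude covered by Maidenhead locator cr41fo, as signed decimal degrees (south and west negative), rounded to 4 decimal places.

Field C=2, R=17: +2·20° lon, +17·10° lat → SW at lon -140°, lat 80°.
Square 4, 1: +4·2° lon, +1·1° lat → SW at lon -132°, lat 81°.
Subsquare f=5, o=14: +5·0.0833333° lon, +14·0.0416667° lat → SW at lon -131.583°, lat 81.5833°.
Cell spans 0.0833333° lon × 0.0416667° lat. NE corner is SW corner plus one full cell.
latitude 81.6250, longitude -131.5000.

81.6250, -131.5000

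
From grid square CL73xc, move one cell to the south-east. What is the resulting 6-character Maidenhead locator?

CL83ab

Longitude subsquare x = 23; +1 → 24, wraps to 0 = a, carry into square.
Longitude square 7; +1 → 8.
Latitude subsquare c = 2; −1 → 1 = b.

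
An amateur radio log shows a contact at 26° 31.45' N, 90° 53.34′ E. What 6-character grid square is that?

NL56km

Add 180° to longitude and 90° to latitude: 270.8890, 116.5242.
Field: lon ⌊270.8890/20⌋ = 13 → N; lat ⌊116.5242/10⌋ = 11 → L.
Square: lon ⌊10.8890/2⌋ = 5; lat ⌊6.5242/1⌋ = 6.
Subsquare: lon ⌊0.8890/0.0833333⌋ = 10 → k; lat ⌊0.5242/0.0416667⌋ = 12 → m.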